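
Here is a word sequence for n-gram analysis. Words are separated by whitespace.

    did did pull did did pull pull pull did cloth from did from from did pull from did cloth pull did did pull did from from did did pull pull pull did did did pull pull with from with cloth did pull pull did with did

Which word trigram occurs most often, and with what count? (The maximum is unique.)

"did did pull", 5 times

Trigram frequencies (highest first):
  did did pull: 5
  did pull pull: 4
  pull did did: 3
  pull pull did: 3
  did pull did: 2
  pull pull pull: 2
  … (23 more, each ≤ 2)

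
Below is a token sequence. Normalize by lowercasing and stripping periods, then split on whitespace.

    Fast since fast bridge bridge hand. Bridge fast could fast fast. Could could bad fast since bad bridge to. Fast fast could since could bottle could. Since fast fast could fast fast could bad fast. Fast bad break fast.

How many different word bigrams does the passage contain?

39 tokens → 38 bigram windows in total.
Repeated bigrams (each contributes count−1 duplicates):
  fast could: 5
  fast fast: 5
  bad fast: 2
  could bad: 2
  could fast: 2
  could since: 2
  fast since: 2
  since fast: 2
14 duplicate windows → 38 − 14 = 24 distinct.

24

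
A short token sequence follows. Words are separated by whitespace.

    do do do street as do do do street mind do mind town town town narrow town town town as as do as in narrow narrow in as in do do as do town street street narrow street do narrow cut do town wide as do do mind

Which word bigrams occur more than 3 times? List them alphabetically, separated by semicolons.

Bigram counts meeting the condition (more than 3 times):
  as do: 4
  do do: 6
  town town: 4

as do; do do; town town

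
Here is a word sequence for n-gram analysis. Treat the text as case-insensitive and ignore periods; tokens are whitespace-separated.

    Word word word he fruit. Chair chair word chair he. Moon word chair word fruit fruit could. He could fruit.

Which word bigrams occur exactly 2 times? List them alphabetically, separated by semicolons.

Bigram counts meeting the condition (exactly 2 times):
  chair word: 2
  word chair: 2
  word word: 2

chair word; word chair; word word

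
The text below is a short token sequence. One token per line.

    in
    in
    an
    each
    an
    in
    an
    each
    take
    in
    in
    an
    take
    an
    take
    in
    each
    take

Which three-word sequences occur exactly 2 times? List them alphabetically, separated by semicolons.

Trigram counts meeting the condition (exactly 2 times):
  in an each: 2
  in in an: 2

in an each; in in an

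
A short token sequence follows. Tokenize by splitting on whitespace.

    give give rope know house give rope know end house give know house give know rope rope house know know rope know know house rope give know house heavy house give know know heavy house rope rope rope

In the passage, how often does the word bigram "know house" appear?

Scanning the 37 overlapping bigram windows for "know house":
  position 4–5: know house
  position 12–13: know house
  position 23–24: know house
  position 27–28: know house

4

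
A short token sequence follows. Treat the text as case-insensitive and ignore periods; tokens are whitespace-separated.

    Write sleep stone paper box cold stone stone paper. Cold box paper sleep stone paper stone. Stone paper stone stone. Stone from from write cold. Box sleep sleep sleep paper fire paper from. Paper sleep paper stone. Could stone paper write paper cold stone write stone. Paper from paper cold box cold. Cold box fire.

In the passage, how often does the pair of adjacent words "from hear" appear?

0

Scanning the 54 overlapping bigram windows for "from hear":
  (none found)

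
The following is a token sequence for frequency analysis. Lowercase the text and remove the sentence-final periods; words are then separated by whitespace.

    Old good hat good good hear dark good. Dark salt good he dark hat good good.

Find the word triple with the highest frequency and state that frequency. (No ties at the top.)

Trigram frequencies (highest first):
  hat good good: 2
  old good hat: 1
  good hat good: 1
  good good hear: 1
  good hear dark: 1
  hear dark good: 1
  … (7 more, each ≤ 1)

"hat good good", 2 times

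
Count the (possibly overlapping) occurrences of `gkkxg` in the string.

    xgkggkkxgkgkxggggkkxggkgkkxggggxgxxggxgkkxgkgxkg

4

Sliding a length-5 window over the 48 characters (44 positions):
  position 5–9: gkkxg
  position 17–21: gkkxg
  position 24–28: gkkxg
  position 39–43: gkkxg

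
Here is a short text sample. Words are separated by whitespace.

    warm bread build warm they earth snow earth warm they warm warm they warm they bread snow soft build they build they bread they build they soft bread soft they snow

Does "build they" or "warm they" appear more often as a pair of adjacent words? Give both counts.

"warm they" (4 vs 3)

"build they": 3 occurrences
"warm they": 4 occurrences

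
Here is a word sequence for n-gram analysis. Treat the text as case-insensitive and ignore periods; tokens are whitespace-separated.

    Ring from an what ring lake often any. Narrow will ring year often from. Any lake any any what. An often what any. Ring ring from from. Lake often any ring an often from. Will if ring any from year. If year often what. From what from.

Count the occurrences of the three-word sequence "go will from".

0

Scanning the 45 overlapping trigram windows for "go will from":
  (none found)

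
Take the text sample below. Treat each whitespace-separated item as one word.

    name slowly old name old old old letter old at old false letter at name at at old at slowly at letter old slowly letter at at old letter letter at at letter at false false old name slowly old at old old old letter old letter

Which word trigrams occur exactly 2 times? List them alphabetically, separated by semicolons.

at at old; letter at at; name slowly old; old at old; old letter old; old old letter; old old old

Trigram counts meeting the condition (exactly 2 times):
  at at old: 2
  letter at at: 2
  name slowly old: 2
  old at old: 2
  old letter old: 2
  old old letter: 2
  old old old: 2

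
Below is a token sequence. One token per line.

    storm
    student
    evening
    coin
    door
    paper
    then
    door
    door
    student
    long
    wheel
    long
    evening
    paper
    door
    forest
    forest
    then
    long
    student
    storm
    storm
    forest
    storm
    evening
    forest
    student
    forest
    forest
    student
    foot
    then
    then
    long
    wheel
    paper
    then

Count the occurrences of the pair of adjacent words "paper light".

Scanning the 37 overlapping bigram windows for "paper light":
  (none found)

0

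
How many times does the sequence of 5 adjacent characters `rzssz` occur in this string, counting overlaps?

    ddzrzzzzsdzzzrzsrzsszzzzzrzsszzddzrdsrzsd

Sliding a length-5 window over the 41 characters (37 positions):
  position 17–21: rzssz
  position 26–30: rzssz

2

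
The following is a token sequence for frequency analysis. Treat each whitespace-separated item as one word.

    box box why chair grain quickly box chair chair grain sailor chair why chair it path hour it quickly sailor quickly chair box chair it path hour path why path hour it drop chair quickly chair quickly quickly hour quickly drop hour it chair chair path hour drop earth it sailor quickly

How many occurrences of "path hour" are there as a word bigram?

Scanning the 51 overlapping bigram windows for "path hour":
  position 16–17: path hour
  position 26–27: path hour
  position 30–31: path hour
  position 46–47: path hour

4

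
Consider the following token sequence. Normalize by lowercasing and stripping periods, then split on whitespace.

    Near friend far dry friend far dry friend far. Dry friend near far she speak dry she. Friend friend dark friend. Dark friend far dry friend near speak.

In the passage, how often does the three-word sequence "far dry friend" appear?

Scanning the 26 overlapping trigram windows for "far dry friend":
  position 3–5: far dry friend
  position 6–8: far dry friend
  position 9–11: far dry friend
  position 24–26: far dry friend

4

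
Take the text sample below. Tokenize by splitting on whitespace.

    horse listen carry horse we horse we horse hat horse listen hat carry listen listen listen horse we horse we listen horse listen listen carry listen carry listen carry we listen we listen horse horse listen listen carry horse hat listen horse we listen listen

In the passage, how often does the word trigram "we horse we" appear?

Scanning the 43 overlapping trigram windows for "we horse we":
  position 5–7: we horse we
  position 18–20: we horse we

2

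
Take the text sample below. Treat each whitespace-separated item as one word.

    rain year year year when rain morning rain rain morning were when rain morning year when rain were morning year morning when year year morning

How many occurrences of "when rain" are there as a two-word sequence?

Scanning the 24 overlapping bigram windows for "when rain":
  position 5–6: when rain
  position 12–13: when rain
  position 16–17: when rain

3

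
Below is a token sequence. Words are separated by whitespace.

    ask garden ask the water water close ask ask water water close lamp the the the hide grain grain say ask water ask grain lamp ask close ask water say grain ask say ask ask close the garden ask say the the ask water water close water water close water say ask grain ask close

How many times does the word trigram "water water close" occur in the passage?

Scanning the 53 overlapping trigram windows for "water water close":
  position 5–7: water water close
  position 10–12: water water close
  position 44–46: water water close
  position 47–49: water water close

4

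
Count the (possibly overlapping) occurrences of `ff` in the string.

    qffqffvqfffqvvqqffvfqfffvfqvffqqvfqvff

9

Sliding a length-2 window over the 38 characters (37 positions):
  position 2–3: ff
  position 5–6: ff
  position 9–10: ff
  position 10–11: ff
  position 17–18: ff
  position 22–23: ff
  position 23–24: ff
  position 29–30: ff
  position 37–38: ff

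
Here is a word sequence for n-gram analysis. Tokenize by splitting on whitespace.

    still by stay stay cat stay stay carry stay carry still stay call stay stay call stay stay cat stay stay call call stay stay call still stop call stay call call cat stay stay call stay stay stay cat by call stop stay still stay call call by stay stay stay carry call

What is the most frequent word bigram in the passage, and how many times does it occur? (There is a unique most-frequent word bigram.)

Bigram frequencies (highest first):
  stay stay: 11
  stay call: 7
  call stay: 5
  stay cat: 3
  cat stay: 3
  stay carry: 3
  … (17 more, each ≤ 3)

"stay stay", 11 times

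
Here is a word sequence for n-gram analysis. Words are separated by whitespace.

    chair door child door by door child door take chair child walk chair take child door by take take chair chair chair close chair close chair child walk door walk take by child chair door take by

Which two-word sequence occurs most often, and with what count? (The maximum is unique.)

"child door", 3 times

Bigram frequencies (highest first):
  child door: 3
  chair door: 2
  door child: 2
  door by: 2
  door take: 2
  take chair: 2
  … (17 more, each ≤ 2)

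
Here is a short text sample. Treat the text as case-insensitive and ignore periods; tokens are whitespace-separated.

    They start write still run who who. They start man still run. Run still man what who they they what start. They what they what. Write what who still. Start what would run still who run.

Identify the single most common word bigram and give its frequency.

Bigram frequencies (highest first):
  they what: 3
  they start: 2
  still run: 2
  who they: 2
  run still: 2
  what who: 2
  … (22 more, each ≤ 1)

"they what", 3 times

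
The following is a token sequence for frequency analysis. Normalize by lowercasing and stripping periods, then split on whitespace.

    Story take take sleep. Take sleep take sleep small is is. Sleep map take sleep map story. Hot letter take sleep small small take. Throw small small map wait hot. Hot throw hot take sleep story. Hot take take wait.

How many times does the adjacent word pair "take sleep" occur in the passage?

Scanning the 39 overlapping bigram windows for "take sleep":
  position 3–4: take sleep
  position 5–6: take sleep
  position 7–8: take sleep
  position 14–15: take sleep
  position 20–21: take sleep
  position 34–35: take sleep

6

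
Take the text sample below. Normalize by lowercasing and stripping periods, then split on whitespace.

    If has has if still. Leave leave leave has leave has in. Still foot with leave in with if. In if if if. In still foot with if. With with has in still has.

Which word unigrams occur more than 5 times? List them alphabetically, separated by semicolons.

has; if

Unigram counts meeting the condition (more than 5 times):
  has: 6
  if: 7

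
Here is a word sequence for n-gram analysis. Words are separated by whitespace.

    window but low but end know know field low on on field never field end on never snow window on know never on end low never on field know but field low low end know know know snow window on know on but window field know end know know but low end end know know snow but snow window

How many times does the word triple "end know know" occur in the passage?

4

Scanning the 57 overlapping trigram windows for "end know know":
  position 5–7: end know know
  position 34–36: end know know
  position 47–49: end know know
  position 53–55: end know know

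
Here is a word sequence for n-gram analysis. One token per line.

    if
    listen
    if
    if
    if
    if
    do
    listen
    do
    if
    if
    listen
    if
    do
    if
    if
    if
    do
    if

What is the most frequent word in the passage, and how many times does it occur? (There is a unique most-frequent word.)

Unigram frequencies (highest first):
  if: 12
  do: 4
  listen: 3

"if", 12 times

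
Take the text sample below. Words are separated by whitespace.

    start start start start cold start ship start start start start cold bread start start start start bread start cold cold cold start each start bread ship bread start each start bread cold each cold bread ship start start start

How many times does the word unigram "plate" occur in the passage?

Scanning the 40 tokens for "plate":
  (none found)

0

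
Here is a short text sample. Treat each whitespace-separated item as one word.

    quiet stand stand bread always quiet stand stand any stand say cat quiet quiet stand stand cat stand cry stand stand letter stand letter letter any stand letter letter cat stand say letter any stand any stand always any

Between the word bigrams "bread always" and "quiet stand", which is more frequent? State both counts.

"bread always": 1 occurrence
"quiet stand": 3 occurrences

"quiet stand" (3 vs 1)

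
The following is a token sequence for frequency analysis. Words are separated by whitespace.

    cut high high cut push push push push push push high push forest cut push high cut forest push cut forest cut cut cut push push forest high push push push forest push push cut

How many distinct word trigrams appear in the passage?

27

35 tokens → 33 trigram windows in total.
Repeated trigrams (each contributes count−1 duplicates):
  push push push: 5
  cut push push: 2
  push push forest: 2
6 duplicate windows → 33 − 6 = 27 distinct.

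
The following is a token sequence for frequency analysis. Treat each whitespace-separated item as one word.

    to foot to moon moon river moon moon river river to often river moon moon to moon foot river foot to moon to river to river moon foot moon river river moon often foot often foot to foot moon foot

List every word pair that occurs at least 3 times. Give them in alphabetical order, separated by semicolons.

foot to; moon foot; moon moon; moon river; river moon; to moon

Bigram counts meeting the condition (at least 3 times):
  foot to: 3
  moon foot: 3
  moon moon: 3
  moon river: 3
  river moon: 4
  to moon: 3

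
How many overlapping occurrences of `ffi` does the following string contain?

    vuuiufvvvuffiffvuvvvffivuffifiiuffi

Sliding a length-3 window over the 35 characters (33 positions):
  position 11–13: ffi
  position 21–23: ffi
  position 26–28: ffi
  position 33–35: ffi

4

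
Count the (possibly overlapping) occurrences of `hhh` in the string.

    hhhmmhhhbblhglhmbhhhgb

3

Sliding a length-3 window over the 22 characters (20 positions):
  position 1–3: hhh
  position 6–8: hhh
  position 18–20: hhh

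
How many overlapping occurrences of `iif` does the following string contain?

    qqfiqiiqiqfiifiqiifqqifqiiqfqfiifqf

Sliding a length-3 window over the 35 characters (33 positions):
  position 12–14: iif
  position 17–19: iif
  position 31–33: iif

3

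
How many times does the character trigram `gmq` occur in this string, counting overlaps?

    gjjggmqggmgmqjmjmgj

Sliding a length-3 window over the 19 characters (17 positions):
  position 5–7: gmq
  position 11–13: gmq

2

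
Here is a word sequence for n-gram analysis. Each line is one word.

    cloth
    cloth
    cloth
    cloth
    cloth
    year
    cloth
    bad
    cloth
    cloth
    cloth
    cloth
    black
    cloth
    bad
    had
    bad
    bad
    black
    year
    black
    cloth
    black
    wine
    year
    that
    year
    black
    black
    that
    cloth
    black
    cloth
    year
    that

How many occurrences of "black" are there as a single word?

Scanning the 35 tokens for "black":
  position 13: black
  position 19: black
  position 21: black
  position 23: black
  position 28: black
  position 29: black
  position 32: black

7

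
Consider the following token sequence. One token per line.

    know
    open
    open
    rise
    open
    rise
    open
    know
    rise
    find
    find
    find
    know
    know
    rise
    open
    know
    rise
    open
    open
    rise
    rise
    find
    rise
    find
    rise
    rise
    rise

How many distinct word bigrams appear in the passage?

12

28 tokens → 27 bigram windows in total.
Repeated bigrams (each contributes count−1 duplicates):
  rise open: 4
  know rise: 3
  open rise: 3
  rise find: 3
  rise rise: 3
  find find: 2
  find rise: 2
  open know: 2
  … (1 more repeated)
15 duplicate windows → 27 − 15 = 12 distinct.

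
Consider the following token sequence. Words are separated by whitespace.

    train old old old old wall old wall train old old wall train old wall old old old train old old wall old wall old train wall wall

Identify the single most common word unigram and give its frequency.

"old", 15 times

Unigram frequencies (highest first):
  old: 15
  wall: 8
  train: 5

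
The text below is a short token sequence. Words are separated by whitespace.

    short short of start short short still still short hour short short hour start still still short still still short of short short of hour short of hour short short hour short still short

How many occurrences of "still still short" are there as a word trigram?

Scanning the 32 overlapping trigram windows for "still still short":
  position 7–9: still still short
  position 15–17: still still short
  position 18–20: still still short

3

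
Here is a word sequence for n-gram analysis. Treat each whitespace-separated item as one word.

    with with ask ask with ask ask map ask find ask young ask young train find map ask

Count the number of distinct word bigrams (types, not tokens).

13

18 tokens → 17 bigram windows in total.
Repeated bigrams (each contributes count−1 duplicates):
  ask ask: 2
  ask young: 2
  map ask: 2
  with ask: 2
4 duplicate windows → 17 − 4 = 13 distinct.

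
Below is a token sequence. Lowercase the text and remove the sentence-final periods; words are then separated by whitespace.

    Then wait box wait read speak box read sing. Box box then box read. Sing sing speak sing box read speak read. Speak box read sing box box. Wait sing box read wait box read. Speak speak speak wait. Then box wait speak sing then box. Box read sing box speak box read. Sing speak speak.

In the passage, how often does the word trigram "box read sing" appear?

5

Scanning the 54 overlapping trigram windows for "box read sing":
  position 7–9: box read sing
  position 13–15: box read sing
  position 24–26: box read sing
  position 47–49: box read sing
  position 52–54: box read sing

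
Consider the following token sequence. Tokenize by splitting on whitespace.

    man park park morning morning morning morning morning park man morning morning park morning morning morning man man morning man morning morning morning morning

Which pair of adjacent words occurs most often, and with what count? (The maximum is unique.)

"morning morning", 10 times

Bigram frequencies (highest first):
  morning morning: 10
  man morning: 3
  park morning: 2
  morning park: 2
  morning man: 2
  man park: 1
  … (3 more, each ≤ 1)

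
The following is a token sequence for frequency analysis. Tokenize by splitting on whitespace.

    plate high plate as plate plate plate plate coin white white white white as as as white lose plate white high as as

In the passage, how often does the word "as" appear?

Scanning the 23 tokens for "as":
  position 4: as
  position 14: as
  position 15: as
  position 16: as
  position 22: as
  position 23: as

6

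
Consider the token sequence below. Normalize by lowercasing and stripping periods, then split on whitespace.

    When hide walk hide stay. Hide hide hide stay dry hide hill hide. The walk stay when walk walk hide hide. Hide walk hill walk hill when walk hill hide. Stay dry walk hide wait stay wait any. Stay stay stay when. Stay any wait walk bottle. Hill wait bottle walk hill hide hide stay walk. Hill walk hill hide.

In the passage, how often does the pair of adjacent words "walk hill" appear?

Scanning the 59 overlapping bigram windows for "walk hill":
  position 23–24: walk hill
  position 25–26: walk hill
  position 28–29: walk hill
  position 51–52: walk hill
  position 56–57: walk hill
  position 58–59: walk hill

6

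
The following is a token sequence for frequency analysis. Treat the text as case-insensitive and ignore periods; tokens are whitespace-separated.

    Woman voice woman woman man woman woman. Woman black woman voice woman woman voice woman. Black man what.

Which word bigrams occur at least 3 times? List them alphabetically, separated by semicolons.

voice woman; woman voice; woman woman

Bigram counts meeting the condition (at least 3 times):
  voice woman: 3
  woman voice: 3
  woman woman: 4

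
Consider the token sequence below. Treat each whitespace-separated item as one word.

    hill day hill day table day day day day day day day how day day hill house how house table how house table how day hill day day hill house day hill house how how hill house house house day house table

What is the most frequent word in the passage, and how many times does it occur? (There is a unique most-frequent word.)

Unigram frequencies (highest first):
  day: 16
  house: 9
  hill: 7
  how: 6
  table: 4

"day", 16 times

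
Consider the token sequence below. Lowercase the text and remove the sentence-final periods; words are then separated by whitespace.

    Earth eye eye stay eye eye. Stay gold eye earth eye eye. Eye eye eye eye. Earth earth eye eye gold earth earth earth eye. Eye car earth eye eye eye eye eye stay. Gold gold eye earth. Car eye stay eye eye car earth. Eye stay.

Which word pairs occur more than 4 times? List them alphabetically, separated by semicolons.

earth eye; eye eye; eye stay

Bigram counts meeting the condition (more than 4 times):
  earth eye: 6
  eye eye: 14
  eye stay: 5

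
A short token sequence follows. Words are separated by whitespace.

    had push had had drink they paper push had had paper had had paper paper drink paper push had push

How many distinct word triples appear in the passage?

20 tokens → 18 trigram windows in total.
Repeated trigrams (each contributes count−1 duplicates):
  had had paper: 2
  paper push had: 2
  push had had: 2
3 duplicate windows → 18 − 3 = 15 distinct.

15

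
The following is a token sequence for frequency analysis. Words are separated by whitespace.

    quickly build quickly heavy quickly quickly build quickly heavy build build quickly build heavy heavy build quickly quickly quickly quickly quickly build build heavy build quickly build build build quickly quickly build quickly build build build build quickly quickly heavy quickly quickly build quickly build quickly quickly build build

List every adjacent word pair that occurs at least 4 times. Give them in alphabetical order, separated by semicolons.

Bigram counts meeting the condition (at least 4 times):
  build build: 8
  build quickly: 10
  quickly build: 10
  quickly quickly: 9

build build; build quickly; quickly build; quickly quickly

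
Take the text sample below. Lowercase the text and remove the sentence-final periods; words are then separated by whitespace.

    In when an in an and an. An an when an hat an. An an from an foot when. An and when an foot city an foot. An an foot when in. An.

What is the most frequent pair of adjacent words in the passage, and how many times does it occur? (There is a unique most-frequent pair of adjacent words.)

Bigram frequencies (highest first):
  an an: 5
  when an: 4
  an foot: 4
  in an: 2
  an and: 2
  foot when: 2
  … (13 more, each ≤ 1)

"an an", 5 times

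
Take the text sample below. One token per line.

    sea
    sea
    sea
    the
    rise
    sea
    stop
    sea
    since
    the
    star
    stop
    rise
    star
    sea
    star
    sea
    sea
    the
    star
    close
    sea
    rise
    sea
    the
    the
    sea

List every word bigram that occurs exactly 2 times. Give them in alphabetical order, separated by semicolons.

Bigram counts meeting the condition (exactly 2 times):
  rise sea: 2
  star sea: 2
  the star: 2

rise sea; star sea; the star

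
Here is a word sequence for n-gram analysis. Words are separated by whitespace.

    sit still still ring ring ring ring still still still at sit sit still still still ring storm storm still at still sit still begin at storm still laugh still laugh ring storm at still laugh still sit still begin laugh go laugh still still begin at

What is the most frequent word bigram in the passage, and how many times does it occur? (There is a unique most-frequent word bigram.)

Bigram frequencies (highest first):
  still still: 6
  sit still: 4
  ring ring: 3
  still begin: 3
  still laugh: 3
  laugh still: 3
  … (17 more, each ≤ 2)

"still still", 6 times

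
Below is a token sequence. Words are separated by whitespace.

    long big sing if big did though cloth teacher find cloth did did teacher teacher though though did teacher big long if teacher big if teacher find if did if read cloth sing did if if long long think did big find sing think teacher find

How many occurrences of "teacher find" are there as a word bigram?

3

Scanning the 45 overlapping bigram windows for "teacher find":
  position 9–10: teacher find
  position 26–27: teacher find
  position 45–46: teacher find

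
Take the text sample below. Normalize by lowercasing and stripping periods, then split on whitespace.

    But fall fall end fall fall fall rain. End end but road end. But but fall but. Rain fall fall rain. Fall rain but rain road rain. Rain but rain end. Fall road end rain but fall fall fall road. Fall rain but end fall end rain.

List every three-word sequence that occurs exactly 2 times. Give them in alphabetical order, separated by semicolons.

but fall fall; fall fall fall; fall fall rain; fall rain but; rain but rain

Trigram counts meeting the condition (exactly 2 times):
  but fall fall: 2
  fall fall fall: 2
  fall fall rain: 2
  fall rain but: 2
  rain but rain: 2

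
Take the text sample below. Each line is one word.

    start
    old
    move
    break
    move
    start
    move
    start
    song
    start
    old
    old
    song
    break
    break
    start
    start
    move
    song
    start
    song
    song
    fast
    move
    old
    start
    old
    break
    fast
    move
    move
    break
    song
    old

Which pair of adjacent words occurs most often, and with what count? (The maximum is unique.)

Bigram frequencies (highest first):
  start old: 3
  move break: 2
  move start: 2
  start move: 2
  start song: 2
  song start: 2
  … (19 more, each ≤ 2)

"start old", 3 times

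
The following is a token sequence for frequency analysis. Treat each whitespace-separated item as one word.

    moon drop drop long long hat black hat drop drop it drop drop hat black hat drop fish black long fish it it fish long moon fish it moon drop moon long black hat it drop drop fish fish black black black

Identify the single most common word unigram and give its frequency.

"drop", 10 times

Unigram frequencies (highest first):
  drop: 10
  black: 7
  fish: 6
  long: 5
  hat: 5
  it: 5
  … (1 more, each ≤ 4)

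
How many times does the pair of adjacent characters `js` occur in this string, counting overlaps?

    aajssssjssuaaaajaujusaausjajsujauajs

4

Sliding a length-2 window over the 36 characters (35 positions):
  position 3–4: js
  position 8–9: js
  position 28–29: js
  position 35–36: js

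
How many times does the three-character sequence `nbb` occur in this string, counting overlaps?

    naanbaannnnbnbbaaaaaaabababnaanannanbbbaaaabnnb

2

Sliding a length-3 window over the 47 characters (45 positions):
  position 13–15: nbb
  position 36–38: nbb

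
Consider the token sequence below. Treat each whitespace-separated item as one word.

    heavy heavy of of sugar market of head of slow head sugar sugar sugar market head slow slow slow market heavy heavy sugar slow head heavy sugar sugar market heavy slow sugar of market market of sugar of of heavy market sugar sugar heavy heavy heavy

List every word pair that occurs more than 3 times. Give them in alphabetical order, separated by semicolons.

Bigram counts meeting the condition (more than 3 times):
  heavy heavy: 4
  sugar sugar: 4

heavy heavy; sugar sugar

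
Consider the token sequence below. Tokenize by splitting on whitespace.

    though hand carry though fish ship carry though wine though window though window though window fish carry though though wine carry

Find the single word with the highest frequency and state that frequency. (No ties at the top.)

Unigram frequencies (highest first):
  though: 8
  carry: 4
  window: 3
  fish: 2
  wine: 2
  hand: 1
  … (1 more, each ≤ 1)

"though", 8 times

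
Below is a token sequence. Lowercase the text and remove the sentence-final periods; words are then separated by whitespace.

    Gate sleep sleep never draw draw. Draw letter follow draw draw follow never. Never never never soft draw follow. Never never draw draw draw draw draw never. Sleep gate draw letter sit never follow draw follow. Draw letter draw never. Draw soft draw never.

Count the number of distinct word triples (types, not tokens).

44 tokens → 42 trigram windows in total.
Repeated trigrams (each contributes count−1 duplicates):
  draw draw draw: 4
  draw follow never: 2
  follow never never: 2
  never draw draw: 2
  never never never: 2
7 duplicate windows → 42 − 7 = 35 distinct.

35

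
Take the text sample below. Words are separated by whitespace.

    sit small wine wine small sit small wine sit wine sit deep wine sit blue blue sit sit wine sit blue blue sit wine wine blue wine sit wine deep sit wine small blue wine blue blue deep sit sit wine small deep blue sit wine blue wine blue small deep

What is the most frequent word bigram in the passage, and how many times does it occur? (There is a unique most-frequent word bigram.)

Bigram frequencies (highest first):
  sit wine: 7
  wine sit: 5
  wine blue: 4
  wine small: 3
  blue blue: 3
  blue sit: 3
  … (16 more, each ≤ 3)

"sit wine", 7 times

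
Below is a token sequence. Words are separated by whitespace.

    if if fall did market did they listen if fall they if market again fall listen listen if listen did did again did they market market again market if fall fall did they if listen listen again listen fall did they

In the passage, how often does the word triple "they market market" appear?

Scanning the 39 overlapping trigram windows for "they market market":
  position 24–26: they market market

1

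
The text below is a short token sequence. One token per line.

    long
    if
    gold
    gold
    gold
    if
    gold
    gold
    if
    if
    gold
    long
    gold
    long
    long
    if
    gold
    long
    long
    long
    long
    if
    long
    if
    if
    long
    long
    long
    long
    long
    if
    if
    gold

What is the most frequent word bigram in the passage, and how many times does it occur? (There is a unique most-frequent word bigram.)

Bigram frequencies (highest first):
  long long: 8
  long if: 5
  if gold: 5
  gold gold: 3
  if if: 3
  gold long: 3
  … (3 more, each ≤ 2)

"long long", 8 times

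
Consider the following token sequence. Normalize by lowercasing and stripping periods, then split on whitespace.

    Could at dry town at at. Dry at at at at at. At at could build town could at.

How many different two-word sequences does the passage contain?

10

19 tokens → 18 bigram windows in total.
Repeated bigrams (each contributes count−1 duplicates):
  at at: 7
  at dry: 2
  could at: 2
8 duplicate windows → 18 − 8 = 10 distinct.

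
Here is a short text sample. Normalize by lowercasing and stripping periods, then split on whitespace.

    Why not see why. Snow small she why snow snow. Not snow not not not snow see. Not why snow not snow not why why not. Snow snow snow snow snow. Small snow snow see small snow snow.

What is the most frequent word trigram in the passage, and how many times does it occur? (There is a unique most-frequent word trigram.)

"snow snow snow", 3 times

Trigram frequencies (highest first):
  snow snow snow: 3
  snow not snow: 2
  not snow not: 2
  small snow snow: 2
  why not see: 1
  not see why: 1
  … (25 more, each ≤ 1)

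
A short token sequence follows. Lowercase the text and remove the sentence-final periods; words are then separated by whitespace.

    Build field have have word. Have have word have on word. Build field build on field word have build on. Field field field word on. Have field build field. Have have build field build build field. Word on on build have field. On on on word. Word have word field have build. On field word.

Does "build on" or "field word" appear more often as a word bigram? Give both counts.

"build on": 3 occurrences
"field word": 4 occurrences

"field word" (4 vs 3)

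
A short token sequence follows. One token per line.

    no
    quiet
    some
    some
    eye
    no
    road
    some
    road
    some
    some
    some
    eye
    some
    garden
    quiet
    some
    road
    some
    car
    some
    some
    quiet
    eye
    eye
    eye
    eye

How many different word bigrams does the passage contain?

27 tokens → 26 bigram windows in total.
Repeated bigrams (each contributes count−1 duplicates):
  some some: 4
  eye eye: 3
  road some: 3
  quiet some: 2
  some eye: 2
  some road: 2
10 duplicate windows → 26 − 10 = 16 distinct.

16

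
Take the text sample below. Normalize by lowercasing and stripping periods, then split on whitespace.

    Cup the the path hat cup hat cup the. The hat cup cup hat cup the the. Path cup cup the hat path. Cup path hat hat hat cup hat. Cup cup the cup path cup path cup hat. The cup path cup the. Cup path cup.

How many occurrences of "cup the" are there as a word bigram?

6

Scanning the 46 overlapping bigram windows for "cup the":
  position 1–2: cup the
  position 8–9: cup the
  position 15–16: cup the
  position 20–21: cup the
  position 32–33: cup the
  position 43–44: cup the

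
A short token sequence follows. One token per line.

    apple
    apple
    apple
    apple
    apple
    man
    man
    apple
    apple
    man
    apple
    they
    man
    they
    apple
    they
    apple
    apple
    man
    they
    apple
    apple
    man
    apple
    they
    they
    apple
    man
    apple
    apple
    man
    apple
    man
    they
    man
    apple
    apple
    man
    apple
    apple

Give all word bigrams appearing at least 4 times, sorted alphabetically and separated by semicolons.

apple apple; apple man; man apple; they apple

Bigram counts meeting the condition (at least 4 times):
  apple apple: 10
  apple man: 8
  man apple: 7
  they apple: 4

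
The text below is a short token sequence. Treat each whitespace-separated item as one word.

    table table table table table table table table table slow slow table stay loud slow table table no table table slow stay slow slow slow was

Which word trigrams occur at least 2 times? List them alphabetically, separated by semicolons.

Trigram counts meeting the condition (at least 2 times):
  table table slow: 2
  table table table: 7

table table slow; table table table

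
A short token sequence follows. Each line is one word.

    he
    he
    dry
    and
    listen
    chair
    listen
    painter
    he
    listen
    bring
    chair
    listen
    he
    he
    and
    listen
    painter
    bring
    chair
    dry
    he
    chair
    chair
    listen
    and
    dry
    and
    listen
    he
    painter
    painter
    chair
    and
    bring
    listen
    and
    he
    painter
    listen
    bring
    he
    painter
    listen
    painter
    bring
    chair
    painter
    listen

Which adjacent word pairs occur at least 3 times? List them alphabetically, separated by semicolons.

and listen; bring chair; chair listen; he painter; listen painter; painter listen

Bigram counts meeting the condition (at least 3 times):
  and listen: 3
  bring chair: 3
  chair listen: 3
  he painter: 3
  listen painter: 3
  painter listen: 3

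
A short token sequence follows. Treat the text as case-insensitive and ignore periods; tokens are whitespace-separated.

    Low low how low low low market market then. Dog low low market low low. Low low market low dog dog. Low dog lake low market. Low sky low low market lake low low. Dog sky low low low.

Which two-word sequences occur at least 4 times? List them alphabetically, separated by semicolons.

low low; low market

Bigram counts meeting the condition (at least 4 times):
  low low: 11
  low market: 5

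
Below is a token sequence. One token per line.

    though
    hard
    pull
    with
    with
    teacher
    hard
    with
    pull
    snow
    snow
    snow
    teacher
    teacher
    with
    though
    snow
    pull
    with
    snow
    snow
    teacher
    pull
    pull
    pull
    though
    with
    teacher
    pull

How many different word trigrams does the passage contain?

29 tokens → 27 trigram windows in total.
Repeated trigrams (each contributes count−1 duplicates):
  snow snow teacher: 2
1 duplicate windows → 27 − 1 = 26 distinct.

26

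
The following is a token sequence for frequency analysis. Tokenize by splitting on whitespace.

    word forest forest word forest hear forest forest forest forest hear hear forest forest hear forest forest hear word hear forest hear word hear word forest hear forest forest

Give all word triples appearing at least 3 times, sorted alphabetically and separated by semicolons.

forest forest hear; forest hear forest; hear forest forest

Trigram counts meeting the condition (at least 3 times):
  forest forest hear: 3
  forest hear forest: 3
  hear forest forest: 4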